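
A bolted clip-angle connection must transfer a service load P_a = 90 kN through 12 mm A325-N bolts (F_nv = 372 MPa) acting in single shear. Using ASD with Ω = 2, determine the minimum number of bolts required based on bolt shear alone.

5 bolts

A_b = π·12²/4 = 113.1 mm².
Per-bolt allowable strength R_n/Ω = 372 × 113.1 × 1 / 1000 / 2 = 21.04 kN.
n ≥ 90 / 21.04 = 4.278 → use 5 bolts.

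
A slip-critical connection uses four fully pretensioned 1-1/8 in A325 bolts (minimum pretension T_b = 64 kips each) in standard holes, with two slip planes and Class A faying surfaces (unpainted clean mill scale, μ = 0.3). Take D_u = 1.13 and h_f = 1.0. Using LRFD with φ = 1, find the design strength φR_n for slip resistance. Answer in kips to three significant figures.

174 kips

R_n = μ · D_u · h_f · T_b · n_s · n_b = 0.3 × 1.13 × 1.0 × 64 × 2 × 4 = 173.6 kips.
Design strength φR_n = 1 × 173.6 = 174 kips.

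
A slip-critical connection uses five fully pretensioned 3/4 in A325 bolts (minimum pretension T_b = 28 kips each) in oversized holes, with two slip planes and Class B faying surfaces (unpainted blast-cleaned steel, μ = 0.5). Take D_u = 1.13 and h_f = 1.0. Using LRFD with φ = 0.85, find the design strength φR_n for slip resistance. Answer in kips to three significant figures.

134 kips

R_n = μ · D_u · h_f · T_b · n_s · n_b = 0.5 × 1.13 × 1.0 × 28 × 2 × 5 = 158.2 kips.
Design strength φR_n = 0.85 × 158.2 = 134 kips.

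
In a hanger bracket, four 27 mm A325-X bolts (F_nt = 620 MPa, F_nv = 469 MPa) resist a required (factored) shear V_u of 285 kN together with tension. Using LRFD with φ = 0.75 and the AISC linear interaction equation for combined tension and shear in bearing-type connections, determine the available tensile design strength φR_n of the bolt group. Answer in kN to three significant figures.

1010 kN

A_b = π·27²/4 = 572.6 mm²; f_rv = 285 × 1000 / (4 × 572.6) = 124.4 MPa.
F'_nt = 1.3 F_nt − (F_nt / φF_nv) f_rv = 1.3·620 − (620/(0.75·469))·124.4 = 586.7 MPa, capped at F_nt → F'_nt = 586.7 MPa.
R_n = F'_nt · A_b · n = 586.7 × 572.6 × 4 / 1000 = 1344 kN.
Design strength φR_n = 0.75 × 1344 = 1010 kN.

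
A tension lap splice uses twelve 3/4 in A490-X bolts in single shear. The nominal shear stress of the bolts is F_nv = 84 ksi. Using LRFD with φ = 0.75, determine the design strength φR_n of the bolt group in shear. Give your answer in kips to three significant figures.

334 kips

A_b = π × 0.75² / 4 = 0.4418 in².
R_n = F_nv · A_b · n · n_s = 84 × 0.4418 × 12 × 1 = 445.3 kips.
Design strength φR_n = 0.75 × 445.3 = 334 kips.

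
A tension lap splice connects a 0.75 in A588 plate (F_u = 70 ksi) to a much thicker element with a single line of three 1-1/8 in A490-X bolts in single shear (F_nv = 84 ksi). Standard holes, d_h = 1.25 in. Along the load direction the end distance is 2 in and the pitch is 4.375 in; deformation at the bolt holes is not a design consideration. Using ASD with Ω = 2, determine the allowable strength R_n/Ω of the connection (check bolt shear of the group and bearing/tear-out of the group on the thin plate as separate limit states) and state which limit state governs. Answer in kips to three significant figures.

125 kips (bolt shear governs)

Bolt shear: A_b = π·1.125²/4 = 0.994 in²; R_n = 84 × 0.994 × 3 × 1 = 250.5 kips → 250.5 / 2 = 125 kips.
Bearing (1.5 l_c t F_u ≤ 3.0 d t F_u): upper limit = 3.0·1.125·0.75·70 = 177.2 kips.
  Edge l_c = 2 − 1.25/2 = 1.375 → r_n = 108.3 kips; interior l_c = 4.375 − 1.25 = 3.125 → r_n = 177.2 kips.
  R_n,bearing = 1·108.3 + 2·177.2 = 462.7 kips → 462.7 / 2 = 231 kips.
Bolt shear governs: 125 kips.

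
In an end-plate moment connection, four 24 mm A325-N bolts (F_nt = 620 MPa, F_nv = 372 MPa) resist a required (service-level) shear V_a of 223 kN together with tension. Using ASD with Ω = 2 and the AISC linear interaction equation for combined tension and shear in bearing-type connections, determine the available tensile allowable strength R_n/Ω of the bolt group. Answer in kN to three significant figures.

358 kN

A_b = π·24²/4 = 452.4 mm²; f_rv = 223 × 1000 / (4 × 452.4) = 123.2 MPa.
F'_nt = 1.3 F_nt − (Ω F_nt / F_nv) f_rv = 1.3·620 − (2·620/372)·123.2 = 395.2 MPa, capped at F_nt → F'_nt = 395.2 MPa.
R_n = F'_nt · A_b · n = 395.2 × 452.4 × 4 / 1000 = 715.2 kN.
Allowable strength R_n/Ω = 715.2 / 2 = 358 kN.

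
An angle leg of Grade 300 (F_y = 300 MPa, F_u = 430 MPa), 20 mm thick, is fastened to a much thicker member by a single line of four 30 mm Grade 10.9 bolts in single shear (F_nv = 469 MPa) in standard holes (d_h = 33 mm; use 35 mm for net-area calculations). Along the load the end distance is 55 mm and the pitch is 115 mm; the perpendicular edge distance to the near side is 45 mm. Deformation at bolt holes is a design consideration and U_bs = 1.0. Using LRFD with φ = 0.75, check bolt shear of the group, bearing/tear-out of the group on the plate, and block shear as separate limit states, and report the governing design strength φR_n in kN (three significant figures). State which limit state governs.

995 kN (bolt shear governs)

Bolt shear: A_b = π·30²/4 = 706.9 mm²; R_n = 469 × 706.9 × 4 × 1 / 1000 = 1326 kN → 0.75 × 1326 = 995 kN.
Bearing: edge l_c = 38.5, r_n = 397.3 kN; interior l_c = 82, r_n = 619.2 kN; R_n = 397.3 + 3·619.2 = 2255 kN → 1690 kN.
Block shear: A_gv = 8000, A_nv = 5550, A_nt = 550 mm²; R_n = min(0.6F_uA_nv, 0.6F_yA_gv) + U_bs·F_u·A_nt = 1668 kN → 1250 kN.
Bolt shear governs: 995 kN.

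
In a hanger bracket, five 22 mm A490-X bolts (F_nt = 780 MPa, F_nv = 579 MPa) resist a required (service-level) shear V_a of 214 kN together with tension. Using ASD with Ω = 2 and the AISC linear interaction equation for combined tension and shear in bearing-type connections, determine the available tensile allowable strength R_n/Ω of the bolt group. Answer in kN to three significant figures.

675 kN

A_b = π·22²/4 = 380.1 mm²; f_rv = 214 × 1000 / (5 × 380.1) = 112.6 MPa.
F'_nt = 1.3 F_nt − (Ω F_nt / F_nv) f_rv = 1.3·780 − (2·780/579)·112.6 = 710.6 MPa, capped at F_nt → F'_nt = 710.6 MPa.
R_n = F'_nt · A_b · n = 710.6 × 380.1 × 5 / 1000 = 1351 kN.
Allowable strength R_n/Ω = 1351 / 2 = 675 kN.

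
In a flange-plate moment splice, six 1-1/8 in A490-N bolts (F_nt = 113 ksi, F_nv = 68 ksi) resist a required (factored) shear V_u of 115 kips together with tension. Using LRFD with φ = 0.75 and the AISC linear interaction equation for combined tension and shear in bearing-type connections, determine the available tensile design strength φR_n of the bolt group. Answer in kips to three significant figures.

A_b = π·1.125²/4 = 0.994 in²; f_rv = 115 / (6 × 0.994) = 19.28 ksi.
F'_nt = 1.3 F_nt − (F_nt / φF_nv) f_rv = 1.3·113 − (113/(0.75·68))·19.28 = 104.2 ksi, capped at F_nt → F'_nt = 104.2 ksi.
R_n = F'_nt · A_b · n = 104.2 × 0.994 × 6 = 621.3 kips.
Design strength φR_n = 0.75 × 621.3 = 466 kips.

466 kips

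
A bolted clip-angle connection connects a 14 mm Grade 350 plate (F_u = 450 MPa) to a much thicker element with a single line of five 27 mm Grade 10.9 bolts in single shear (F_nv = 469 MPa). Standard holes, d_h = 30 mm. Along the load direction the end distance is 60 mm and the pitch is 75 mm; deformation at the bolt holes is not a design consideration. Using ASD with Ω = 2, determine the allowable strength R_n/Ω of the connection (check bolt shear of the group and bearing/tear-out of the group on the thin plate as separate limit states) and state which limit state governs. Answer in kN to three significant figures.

Bolt shear: A_b = π·27²/4 = 572.6 mm²; R_n = 469 × 572.6 × 5 × 1 / 1000 = 1343 kN → 1343 / 2 = 671 kN.
Bearing (1.5 l_c t F_u ≤ 3.0 d t F_u): upper limit = 3.0·27·14·450 / 1000 = 510.3 kN.
  Edge l_c = 60 − 30/2 = 45 → r_n = 425.2 kN; interior l_c = 75 − 30 = 45 → r_n = 425.2 kN.
  R_n,bearing = 1·425.2 + 4·425.2 = 2126 kN → 2126 / 2 = 1060 kN.
Bolt shear governs: 671 kN.

671 kN (bolt shear governs)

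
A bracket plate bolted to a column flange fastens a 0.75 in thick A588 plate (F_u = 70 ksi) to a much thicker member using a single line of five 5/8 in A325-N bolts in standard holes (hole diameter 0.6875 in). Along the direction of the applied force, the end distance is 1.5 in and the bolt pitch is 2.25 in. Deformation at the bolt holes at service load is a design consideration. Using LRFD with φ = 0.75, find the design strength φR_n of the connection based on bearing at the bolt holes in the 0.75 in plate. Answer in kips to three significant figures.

291 kips

Per bolt r_n = 1.2 l_c t F_u ≤ 2.4 d t F_u; upper limit = 2.4 × 0.625 × 0.75 × 70 = 78.75 kips.
Edge bolt: l_c = 1.5 − 0.6875/2 = 1.156 in → 1.2 × 1.156 × 0.75 × 70 = 72.84 → r_n = 72.84 kips.
Interior bolts: l_c = 2.25 − 0.6875 = 1.562 in → 1.2 × 1.562 × 0.75 × 70 = 98.44 → r_n = 78.75 kips.
R_n = 1 × 72.84 + 4 × 78.75 = 387.8 kips.
Design strength φR_n = 0.75 × 387.8 = 291 kips.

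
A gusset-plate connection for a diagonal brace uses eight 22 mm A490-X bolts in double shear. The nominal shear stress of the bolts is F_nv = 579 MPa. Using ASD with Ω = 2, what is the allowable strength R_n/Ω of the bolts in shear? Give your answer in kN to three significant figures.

1760 kN

A_b = π × 22² / 4 = 380.1 mm².
R_n = F_nv · A_b · n · n_s = 579 × 380.1 × 8 × 2 / 1000 = 3522 kN.
Allowable strength R_n/Ω = 3522 / 2 = 1760 kN.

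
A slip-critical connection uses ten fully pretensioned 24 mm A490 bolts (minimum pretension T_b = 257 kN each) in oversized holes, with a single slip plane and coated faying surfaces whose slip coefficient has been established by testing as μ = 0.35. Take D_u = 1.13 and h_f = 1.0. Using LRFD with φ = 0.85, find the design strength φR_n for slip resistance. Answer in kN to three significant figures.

R_n = μ · D_u · h_f · T_b · n_s · n_b = 0.35 × 1.13 × 1.0 × 257 × 1 × 10 = 1016 kN.
Design strength φR_n = 0.85 × 1016 = 864 kN.

864 kN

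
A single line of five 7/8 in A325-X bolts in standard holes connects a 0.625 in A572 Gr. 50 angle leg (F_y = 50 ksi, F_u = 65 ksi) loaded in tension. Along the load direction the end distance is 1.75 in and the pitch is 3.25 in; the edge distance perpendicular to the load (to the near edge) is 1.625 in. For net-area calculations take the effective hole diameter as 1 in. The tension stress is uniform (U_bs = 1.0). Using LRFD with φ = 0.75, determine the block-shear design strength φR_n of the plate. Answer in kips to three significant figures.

Shear plane L_v = 1.75 + 4·3.25 = 14.75 in; A_gv = 14.75 × 0.625 = 9.219 in².
A_nv = (14.75 − 4.5·1) × 0.625 = 6.406 in².
A_nt = (1.625 − 0.5·1) × 0.625 = 0.7031 in².
0.6 F_u A_nv = 249.8 kips; 0.6 F_y A_gv = 276.6 kips → shear rupture governs the shear term.
R_n = 249.8 + 1.0 × 65 × 0.7031 = 295.5 kips.
Design strength φR_n = 0.75 × 295.5 = 222 kips.

222 kips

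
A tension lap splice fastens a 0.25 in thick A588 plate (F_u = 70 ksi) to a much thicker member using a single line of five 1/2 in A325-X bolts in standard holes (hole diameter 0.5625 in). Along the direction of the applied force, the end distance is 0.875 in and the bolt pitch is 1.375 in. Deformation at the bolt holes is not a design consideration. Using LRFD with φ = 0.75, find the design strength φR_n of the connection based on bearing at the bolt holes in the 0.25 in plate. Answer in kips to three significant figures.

75.7 kips

Per bolt r_n = 1.5 l_c t F_u ≤ 3.0 d t F_u; upper limit = 3.0 × 0.5 × 0.25 × 70 = 26.25 kips.
Edge bolt: l_c = 0.875 − 0.5625/2 = 0.5938 in → 1.5 × 0.5938 × 0.25 × 70 = 15.59 → r_n = 15.59 kips.
Interior bolts: l_c = 1.375 − 0.5625 = 0.8125 in → 1.5 × 0.8125 × 0.25 × 70 = 21.33 → r_n = 21.33 kips.
R_n = 1 × 15.59 + 4 × 21.33 = 100.9 kips.
Design strength φR_n = 0.75 × 100.9 = 75.7 kips.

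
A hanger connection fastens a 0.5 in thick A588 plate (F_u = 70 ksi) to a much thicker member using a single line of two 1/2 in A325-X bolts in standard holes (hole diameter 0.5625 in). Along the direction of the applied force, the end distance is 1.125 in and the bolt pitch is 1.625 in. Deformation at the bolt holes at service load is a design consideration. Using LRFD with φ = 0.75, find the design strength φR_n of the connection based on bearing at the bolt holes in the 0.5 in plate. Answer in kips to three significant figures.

Per bolt r_n = 1.2 l_c t F_u ≤ 2.4 d t F_u; upper limit = 2.4 × 0.5 × 0.5 × 70 = 42 kips.
Edge bolt: l_c = 1.125 − 0.5625/2 = 0.8438 in → 1.2 × 0.8438 × 0.5 × 70 = 35.44 → r_n = 35.44 kips.
Interior bolts: l_c = 1.625 − 0.5625 = 1.062 in → 1.2 × 1.062 × 0.5 × 70 = 44.62 → r_n = 42 kips.
R_n = 1 × 35.44 + 1 × 42 = 77.44 kips.
Design strength φR_n = 0.75 × 77.44 = 58.1 kips.

58.1 kips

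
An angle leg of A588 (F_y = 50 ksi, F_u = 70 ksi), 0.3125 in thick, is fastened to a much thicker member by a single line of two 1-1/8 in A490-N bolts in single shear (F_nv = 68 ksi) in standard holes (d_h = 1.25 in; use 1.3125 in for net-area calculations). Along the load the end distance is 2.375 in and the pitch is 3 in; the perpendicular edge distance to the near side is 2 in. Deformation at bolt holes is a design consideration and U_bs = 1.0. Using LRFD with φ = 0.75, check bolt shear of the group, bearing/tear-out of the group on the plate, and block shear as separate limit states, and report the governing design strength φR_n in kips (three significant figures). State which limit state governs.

55.6 kips (block shear governs)

Bolt shear: A_b = π·1.125²/4 = 0.994 in²; R_n = 68 × 0.994 × 2 × 1 = 135.2 kips → 0.75 × 135.2 = 101 kips.
Bearing: edge l_c = 1.75, r_n = 45.94 kips; interior l_c = 1.75, r_n = 45.94 kips; R_n = 45.94 + 1·45.94 = 91.88 kips → 68.9 kips.
Block shear: A_gv = 1.68, A_nv = 1.064, A_nt = 0.4199 in²; R_n = min(0.6F_uA_nv, 0.6F_yA_gv) + U_bs·F_u·A_nt = 74.1 kips → 55.6 kips.
Block shear governs: 55.6 kips.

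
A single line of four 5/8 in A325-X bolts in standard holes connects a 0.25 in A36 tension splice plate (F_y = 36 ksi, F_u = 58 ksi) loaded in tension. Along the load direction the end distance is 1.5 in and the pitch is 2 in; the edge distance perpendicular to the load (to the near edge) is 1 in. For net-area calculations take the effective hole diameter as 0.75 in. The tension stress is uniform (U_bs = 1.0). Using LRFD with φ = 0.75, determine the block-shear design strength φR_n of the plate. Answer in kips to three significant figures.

Shear plane L_v = 1.5 + 3·2 = 7.5 in; A_gv = 7.5 × 0.25 = 1.875 in².
A_nv = (7.5 − 3.5·0.75) × 0.25 = 1.219 in².
A_nt = (1 − 0.5·0.75) × 0.25 = 0.1562 in².
0.6 F_u A_nv = 42.41 kips; 0.6 F_y A_gv = 40.5 kips → shear yielding governs the shear term.
R_n = 40.5 + 1.0 × 58 × 0.1562 = 49.56 kips.
Design strength φR_n = 0.75 × 49.56 = 37.2 kips.

37.2 kips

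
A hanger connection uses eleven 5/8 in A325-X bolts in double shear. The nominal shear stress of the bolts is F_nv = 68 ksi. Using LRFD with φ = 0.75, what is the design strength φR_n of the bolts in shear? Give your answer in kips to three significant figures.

344 kips

A_b = π × 0.625² / 4 = 0.3068 in².
R_n = F_nv · A_b · n · n_s = 68 × 0.3068 × 11 × 2 = 459 kips.
Design strength φR_n = 0.75 × 459 = 344 kips.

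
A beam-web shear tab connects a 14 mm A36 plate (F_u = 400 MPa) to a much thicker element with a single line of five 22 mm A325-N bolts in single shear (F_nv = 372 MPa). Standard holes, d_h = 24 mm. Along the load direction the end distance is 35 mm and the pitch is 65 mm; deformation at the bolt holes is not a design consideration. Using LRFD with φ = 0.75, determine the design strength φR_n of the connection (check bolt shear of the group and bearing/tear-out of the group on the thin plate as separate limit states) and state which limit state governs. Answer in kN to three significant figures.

Bolt shear: A_b = π·22²/4 = 380.1 mm²; R_n = 372 × 380.1 × 5 × 1 / 1000 = 707 kN → 0.75 × 707 = 530 kN.
Bearing (1.5 l_c t F_u ≤ 3.0 d t F_u): upper limit = 3.0·22·14·400 / 1000 = 369.6 kN.
  Edge l_c = 35 − 24/2 = 23 → r_n = 193.2 kN; interior l_c = 65 − 24 = 41 → r_n = 344.4 kN.
  R_n,bearing = 1·193.2 + 4·344.4 = 1571 kN → 0.75 × 1571 = 1180 kN.
Bolt shear governs: 530 kN.

530 kN (bolt shear governs)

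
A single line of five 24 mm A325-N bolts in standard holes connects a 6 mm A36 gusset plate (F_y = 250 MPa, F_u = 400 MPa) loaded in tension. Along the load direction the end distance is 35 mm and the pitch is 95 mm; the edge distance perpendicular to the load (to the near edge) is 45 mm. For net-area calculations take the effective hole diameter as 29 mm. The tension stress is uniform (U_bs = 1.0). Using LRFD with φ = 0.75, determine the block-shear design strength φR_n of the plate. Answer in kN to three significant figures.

Shear plane L_v = 35 + 4·95 = 415 mm; A_gv = 415 × 6 = 2490 mm².
A_nv = (415 − 4.5·29) × 6 = 1707 mm².
A_nt = (45 − 0.5·29) × 6 = 183 mm².
0.6 F_u A_nv = 409.7 kN; 0.6 F_y A_gv = 373.5 kN → shear yielding governs the shear term.
R_n = 373.5 + 1.0 × 400 × 183 / 1000 = 446.7 kN.
Design strength φR_n = 0.75 × 446.7 = 335 kN.

335 kN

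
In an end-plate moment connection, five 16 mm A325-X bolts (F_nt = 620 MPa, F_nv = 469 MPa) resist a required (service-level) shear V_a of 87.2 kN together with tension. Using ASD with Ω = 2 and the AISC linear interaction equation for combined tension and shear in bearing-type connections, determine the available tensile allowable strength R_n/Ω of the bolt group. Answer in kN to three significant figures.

A_b = π·16²/4 = 201.1 mm²; f_rv = 87.2 × 1000 / (5 × 201.1) = 86.74 MPa.
F'_nt = 1.3 F_nt − (Ω F_nt / F_nv) f_rv = 1.3·620 − (2·620/469)·86.74 = 576.7 MPa, capped at F_nt → F'_nt = 576.7 MPa.
R_n = F'_nt · A_b · n = 576.7 × 201.1 × 5 / 1000 = 579.7 kN.
Allowable strength R_n/Ω = 579.7 / 2 = 290 kN.

290 kN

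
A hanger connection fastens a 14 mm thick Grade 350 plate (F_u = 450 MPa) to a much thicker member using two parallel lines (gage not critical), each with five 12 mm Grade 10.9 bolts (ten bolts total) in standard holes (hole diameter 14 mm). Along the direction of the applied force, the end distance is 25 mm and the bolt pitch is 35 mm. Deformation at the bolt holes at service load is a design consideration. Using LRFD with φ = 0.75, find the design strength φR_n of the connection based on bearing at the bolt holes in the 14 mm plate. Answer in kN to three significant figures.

Per bolt r_n = 1.2 l_c t F_u ≤ 2.4 d t F_u; upper limit = 2.4 × 12 × 14 × 450 / 1000 = 181.4 kN.
Edge bolt: l_c = 25 − 14/2 = 18 mm → 1.2 × 18 × 14 × 450 / 1000 = 136.1 → r_n = 136.1 kN.
Interior bolts: l_c = 35 − 14 = 21 mm → 1.2 × 21 × 14 × 450 / 1000 = 158.8 → r_n = 158.8 kN.
R_n = 2 × 136.1 + 8 × 158.8 = 1542 kN.
Design strength φR_n = 0.75 × 1542 = 1160 kN.

1160 kN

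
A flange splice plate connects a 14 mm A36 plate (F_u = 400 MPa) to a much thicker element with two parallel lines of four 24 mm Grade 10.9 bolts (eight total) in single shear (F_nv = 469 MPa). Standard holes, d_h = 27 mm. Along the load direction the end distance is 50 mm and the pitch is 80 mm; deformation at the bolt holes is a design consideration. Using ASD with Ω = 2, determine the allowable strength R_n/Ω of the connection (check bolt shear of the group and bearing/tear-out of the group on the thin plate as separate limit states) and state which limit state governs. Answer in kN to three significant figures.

849 kN (bolt shear governs)

Bolt shear: A_b = π·24²/4 = 452.4 mm²; R_n = 469 × 452.4 × 8 × 1 / 1000 = 1697 kN → 1697 / 2 = 849 kN.
Bearing (1.2 l_c t F_u ≤ 2.4 d t F_u): upper limit = 2.4·24·14·400 / 1000 = 322.6 kN.
  Edge l_c = 50 − 27/2 = 36.5 → r_n = 245.3 kN; interior l_c = 80 − 27 = 53 → r_n = 322.6 kN.
  R_n,bearing = 2·245.3 + 6·322.6 = 2426 kN → 2426 / 2 = 1210 kN.
Bolt shear governs: 849 kN.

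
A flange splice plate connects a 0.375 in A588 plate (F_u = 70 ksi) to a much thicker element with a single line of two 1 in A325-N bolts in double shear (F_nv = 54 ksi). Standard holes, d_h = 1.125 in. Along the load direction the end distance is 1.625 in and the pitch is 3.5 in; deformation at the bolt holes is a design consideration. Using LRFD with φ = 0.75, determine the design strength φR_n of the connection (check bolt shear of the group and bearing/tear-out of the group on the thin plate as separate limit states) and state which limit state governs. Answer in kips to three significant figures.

72.4 kips (bearing governs)

Bolt shear: A_b = π·1²/4 = 0.7854 in²; R_n = 54 × 0.7854 × 2 × 2 = 169.6 kips → 0.75 × 169.6 = 127 kips.
Bearing (1.2 l_c t F_u ≤ 2.4 d t F_u): upper limit = 2.4·1·0.375·70 = 63 kips.
  Edge l_c = 1.625 − 1.125/2 = 1.062 → r_n = 33.47 kips; interior l_c = 3.5 − 1.125 = 2.375 → r_n = 63 kips.
  R_n,bearing = 1·33.47 + 1·63 = 96.47 kips → 0.75 × 96.47 = 72.4 kips.
Bearing governs: 72.4 kips.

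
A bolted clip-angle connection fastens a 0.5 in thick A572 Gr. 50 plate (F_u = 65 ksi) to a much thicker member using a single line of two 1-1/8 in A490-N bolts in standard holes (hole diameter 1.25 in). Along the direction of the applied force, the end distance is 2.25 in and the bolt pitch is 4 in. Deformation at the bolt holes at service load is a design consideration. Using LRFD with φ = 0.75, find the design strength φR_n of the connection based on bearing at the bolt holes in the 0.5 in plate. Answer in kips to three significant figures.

113 kips

Per bolt r_n = 1.2 l_c t F_u ≤ 2.4 d t F_u; upper limit = 2.4 × 1.125 × 0.5 × 65 = 87.75 kips.
Edge bolt: l_c = 2.25 − 1.25/2 = 1.625 in → 1.2 × 1.625 × 0.5 × 65 = 63.38 → r_n = 63.38 kips.
Interior bolts: l_c = 4 − 1.25 = 2.75 in → 1.2 × 2.75 × 0.5 × 65 = 107.2 → r_n = 87.75 kips.
R_n = 1 × 63.38 + 1 × 87.75 = 151.1 kips.
Design strength φR_n = 0.75 × 151.1 = 113 kips.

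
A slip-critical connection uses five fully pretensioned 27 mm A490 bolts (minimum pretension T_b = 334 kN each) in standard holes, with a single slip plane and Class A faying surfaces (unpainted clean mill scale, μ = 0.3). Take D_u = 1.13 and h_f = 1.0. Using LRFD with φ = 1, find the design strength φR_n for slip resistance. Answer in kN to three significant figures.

566 kN

R_n = μ · D_u · h_f · T_b · n_s · n_b = 0.3 × 1.13 × 1.0 × 334 × 1 × 5 = 566.1 kN.
Design strength φR_n = 1 × 566.1 = 566 kN.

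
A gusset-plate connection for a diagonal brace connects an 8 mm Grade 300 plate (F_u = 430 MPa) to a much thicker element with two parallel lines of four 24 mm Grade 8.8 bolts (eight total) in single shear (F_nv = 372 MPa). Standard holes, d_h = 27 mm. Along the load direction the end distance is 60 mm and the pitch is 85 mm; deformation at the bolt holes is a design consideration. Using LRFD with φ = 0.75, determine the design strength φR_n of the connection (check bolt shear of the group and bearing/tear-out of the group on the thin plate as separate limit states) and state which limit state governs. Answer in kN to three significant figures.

Bolt shear: A_b = π·24²/4 = 452.4 mm²; R_n = 372 × 452.4 × 8 × 1 / 1000 = 1346 kN → 0.75 × 1346 = 1010 kN.
Bearing (1.2 l_c t F_u ≤ 2.4 d t F_u): upper limit = 2.4·24·8·430 / 1000 = 198.1 kN.
  Edge l_c = 60 − 27/2 = 46.5 → r_n = 192 kN; interior l_c = 85 − 27 = 58 → r_n = 198.1 kN.
  R_n,bearing = 2·192 + 6·198.1 = 1573 kN → 0.75 × 1573 = 1180 kN.
Bolt shear governs: 1010 kN.

1010 kN (bolt shear governs)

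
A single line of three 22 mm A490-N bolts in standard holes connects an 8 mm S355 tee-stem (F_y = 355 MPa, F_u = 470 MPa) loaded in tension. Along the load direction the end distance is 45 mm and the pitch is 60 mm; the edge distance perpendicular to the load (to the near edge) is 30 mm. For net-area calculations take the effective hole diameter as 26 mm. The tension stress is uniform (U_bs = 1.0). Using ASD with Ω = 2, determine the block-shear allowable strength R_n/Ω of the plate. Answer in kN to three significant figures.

Shear plane L_v = 45 + 2·60 = 165 mm; A_gv = 165 × 8 = 1320 mm².
A_nv = (165 − 2.5·26) × 8 = 800 mm².
A_nt = (30 − 0.5·26) × 8 = 136 mm².
0.6 F_u A_nv = 225.6 kN; 0.6 F_y A_gv = 281.2 kN → shear rupture governs the shear term.
R_n = 225.6 + 1.0 × 470 × 136 / 1000 = 289.5 kN.
Allowable strength R_n/Ω = 289.5 / 2 = 145 kN.

145 kN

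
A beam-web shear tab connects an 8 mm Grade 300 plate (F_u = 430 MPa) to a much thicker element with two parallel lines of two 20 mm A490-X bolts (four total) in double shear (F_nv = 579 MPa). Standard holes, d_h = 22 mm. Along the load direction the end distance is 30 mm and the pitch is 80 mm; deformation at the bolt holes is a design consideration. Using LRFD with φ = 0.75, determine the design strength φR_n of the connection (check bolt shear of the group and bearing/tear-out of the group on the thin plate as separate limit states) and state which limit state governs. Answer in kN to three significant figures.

365 kN (bearing governs)

Bolt shear: A_b = π·20²/4 = 314.2 mm²; R_n = 579 × 314.2 × 4 × 2 / 1000 = 1455 kN → 0.75 × 1455 = 1090 kN.
Bearing (1.2 l_c t F_u ≤ 2.4 d t F_u): upper limit = 2.4·20·8·430 / 1000 = 165.1 kN.
  Edge l_c = 30 − 22/2 = 19 → r_n = 78.43 kN; interior l_c = 80 − 22 = 58 → r_n = 165.1 kN.
  R_n,bearing = 2·78.43 + 2·165.1 = 487.1 kN → 0.75 × 487.1 = 365 kN.
Bearing governs: 365 kN.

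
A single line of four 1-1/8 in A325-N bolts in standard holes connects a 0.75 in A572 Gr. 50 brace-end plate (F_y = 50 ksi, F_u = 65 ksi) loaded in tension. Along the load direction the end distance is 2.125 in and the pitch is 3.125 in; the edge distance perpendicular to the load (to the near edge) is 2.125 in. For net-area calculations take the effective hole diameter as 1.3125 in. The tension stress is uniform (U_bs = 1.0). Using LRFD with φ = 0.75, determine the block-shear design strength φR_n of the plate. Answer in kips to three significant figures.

205 kips

Shear plane L_v = 2.125 + 3·3.125 = 11.5 in; A_gv = 11.5 × 0.75 = 8.625 in².
A_nv = (11.5 − 3.5·1.3125) × 0.75 = 5.18 in².
A_nt = (2.125 − 0.5·1.3125) × 0.75 = 1.102 in².
0.6 F_u A_nv = 202 kips; 0.6 F_y A_gv = 258.8 kips → shear rupture governs the shear term.
R_n = 202 + 1.0 × 65 × 1.102 = 273.6 kips.
Design strength φR_n = 0.75 × 273.6 = 205 kips.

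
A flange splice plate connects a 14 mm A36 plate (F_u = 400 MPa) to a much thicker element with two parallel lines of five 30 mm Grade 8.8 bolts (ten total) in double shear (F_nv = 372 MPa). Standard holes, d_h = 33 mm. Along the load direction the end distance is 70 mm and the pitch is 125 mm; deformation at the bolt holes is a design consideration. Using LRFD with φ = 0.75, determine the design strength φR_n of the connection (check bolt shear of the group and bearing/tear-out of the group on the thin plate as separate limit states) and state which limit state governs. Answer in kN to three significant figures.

Bolt shear: A_b = π·30²/4 = 706.9 mm²; R_n = 372 × 706.9 × 10 × 2 / 1000 = 5259 kN → 0.75 × 5259 = 3940 kN.
Bearing (1.2 l_c t F_u ≤ 2.4 d t F_u): upper limit = 2.4·30·14·400 / 1000 = 403.2 kN.
  Edge l_c = 70 − 33/2 = 53.5 → r_n = 359.5 kN; interior l_c = 125 − 33 = 92 → r_n = 403.2 kN.
  R_n,bearing = 2·359.5 + 8·403.2 = 3945 kN → 0.75 × 3945 = 2960 kN.
Bearing governs: 2960 kN.

2960 kN (bearing governs)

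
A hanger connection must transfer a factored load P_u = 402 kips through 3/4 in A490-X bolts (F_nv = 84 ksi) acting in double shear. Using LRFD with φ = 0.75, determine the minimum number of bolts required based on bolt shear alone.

A_b = π·0.75²/4 = 0.4418 in².
Per-bolt design strength φR_n = 0.75 × 84 × 0.4418 × 2 = 55.67 kips.
n ≥ 402 / 55.67 = 7.222 → use 8 bolts.

8 bolts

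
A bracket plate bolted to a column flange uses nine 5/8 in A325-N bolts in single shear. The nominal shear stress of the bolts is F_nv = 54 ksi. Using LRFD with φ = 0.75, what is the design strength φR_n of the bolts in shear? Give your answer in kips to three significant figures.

112 kips

A_b = π × 0.625² / 4 = 0.3068 in².
R_n = F_nv · A_b · n · n_s = 54 × 0.3068 × 9 × 1 = 149.1 kips.
Design strength φR_n = 0.75 × 149.1 = 112 kips.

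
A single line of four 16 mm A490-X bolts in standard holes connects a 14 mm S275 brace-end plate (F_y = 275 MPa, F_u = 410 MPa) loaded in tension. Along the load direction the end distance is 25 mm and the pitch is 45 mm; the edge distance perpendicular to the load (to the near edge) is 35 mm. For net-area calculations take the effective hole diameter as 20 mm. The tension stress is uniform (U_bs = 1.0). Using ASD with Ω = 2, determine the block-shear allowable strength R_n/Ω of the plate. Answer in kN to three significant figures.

227 kN

Shear plane L_v = 25 + 3·45 = 160 mm; A_gv = 160 × 14 = 2240 mm².
A_nv = (160 − 3.5·20) × 14 = 1260 mm².
A_nt = (35 − 0.5·20) × 14 = 350 mm².
0.6 F_u A_nv = 310 kN; 0.6 F_y A_gv = 369.6 kN → shear rupture governs the shear term.
R_n = 310 + 1.0 × 410 × 350 / 1000 = 453.5 kN.
Allowable strength R_n/Ω = 453.5 / 2 = 227 kN.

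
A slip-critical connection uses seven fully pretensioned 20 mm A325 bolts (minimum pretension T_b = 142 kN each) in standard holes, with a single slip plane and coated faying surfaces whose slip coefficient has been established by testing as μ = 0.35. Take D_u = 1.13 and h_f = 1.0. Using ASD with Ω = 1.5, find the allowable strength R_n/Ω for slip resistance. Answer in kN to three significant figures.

R_n = μ · D_u · h_f · T_b · n_s · n_b = 0.35 × 1.13 × 1.0 × 142 × 1 × 7 = 393.1 kN.
Allowable strength R_n/Ω = 393.1 / 1.5 = 262 kN.

262 kN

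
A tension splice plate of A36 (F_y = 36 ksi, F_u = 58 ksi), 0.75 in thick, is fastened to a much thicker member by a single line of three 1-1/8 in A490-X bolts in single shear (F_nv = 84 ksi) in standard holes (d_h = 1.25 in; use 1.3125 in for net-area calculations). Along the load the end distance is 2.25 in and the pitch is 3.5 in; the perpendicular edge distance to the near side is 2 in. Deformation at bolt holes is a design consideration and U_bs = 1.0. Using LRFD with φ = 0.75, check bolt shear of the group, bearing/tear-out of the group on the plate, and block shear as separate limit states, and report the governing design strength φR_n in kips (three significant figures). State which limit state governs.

156 kips (block shear governs)

Bolt shear: A_b = π·1.125²/4 = 0.994 in²; R_n = 84 × 0.994 × 3 × 1 = 250.5 kips → 0.75 × 250.5 = 188 kips.
Bearing: edge l_c = 1.625, r_n = 84.82 kips; interior l_c = 2.25, r_n = 117.4 kips; R_n = 84.82 + 2·117.4 = 319.7 kips → 240 kips.
Block shear: A_gv = 6.938, A_nv = 4.477, A_nt = 1.008 in²; R_n = min(0.6F_uA_nv, 0.6F_yA_gv) + U_bs·F_u·A_nt = 208.3 kips → 156 kips.
Block shear governs: 156 kips.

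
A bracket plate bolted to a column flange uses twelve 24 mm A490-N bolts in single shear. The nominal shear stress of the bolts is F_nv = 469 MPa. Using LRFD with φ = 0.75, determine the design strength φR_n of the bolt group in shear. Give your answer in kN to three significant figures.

A_b = π × 24² / 4 = 452.4 mm².
R_n = F_nv · A_b · n · n_s = 469 × 452.4 × 12 × 1 / 1000 = 2546 kN.
Design strength φR_n = 0.75 × 2546 = 1910 kN.

1910 kN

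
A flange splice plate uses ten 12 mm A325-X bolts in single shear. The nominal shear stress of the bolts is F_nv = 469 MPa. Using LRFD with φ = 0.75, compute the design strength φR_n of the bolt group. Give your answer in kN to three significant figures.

A_b = π × 12² / 4 = 113.1 mm².
R_n = F_nv · A_b · n · n_s = 469 × 113.1 × 10 × 1 / 1000 = 530.4 kN.
Design strength φR_n = 0.75 × 530.4 = 398 kN.

398 kN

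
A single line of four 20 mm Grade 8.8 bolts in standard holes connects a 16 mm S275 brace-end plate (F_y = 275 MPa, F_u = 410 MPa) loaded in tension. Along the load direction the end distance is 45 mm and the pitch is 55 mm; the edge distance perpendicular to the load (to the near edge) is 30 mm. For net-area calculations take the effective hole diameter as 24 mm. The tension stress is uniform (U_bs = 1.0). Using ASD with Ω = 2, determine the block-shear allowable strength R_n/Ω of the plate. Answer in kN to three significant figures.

Shear plane L_v = 45 + 3·55 = 210 mm; A_gv = 210 × 16 = 3360 mm².
A_nv = (210 − 3.5·24) × 16 = 2016 mm².
A_nt = (30 − 0.5·24) × 16 = 288 mm².
0.6 F_u A_nv = 495.9 kN; 0.6 F_y A_gv = 554.4 kN → shear rupture governs the shear term.
R_n = 495.9 + 1.0 × 410 × 288 / 1000 = 614 kN.
Allowable strength R_n/Ω = 614 / 2 = 307 kN.

307 kN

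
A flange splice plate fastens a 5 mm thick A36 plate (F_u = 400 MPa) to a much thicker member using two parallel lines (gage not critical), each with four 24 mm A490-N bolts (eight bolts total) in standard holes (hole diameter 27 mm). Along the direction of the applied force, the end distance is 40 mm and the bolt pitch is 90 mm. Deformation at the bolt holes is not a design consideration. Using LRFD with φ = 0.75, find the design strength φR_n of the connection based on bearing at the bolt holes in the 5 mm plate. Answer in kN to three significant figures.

Per bolt r_n = 1.5 l_c t F_u ≤ 3.0 d t F_u; upper limit = 3.0 × 24 × 5 × 400 / 1000 = 144 kN.
Edge bolt: l_c = 40 − 27/2 = 26.5 mm → 1.5 × 26.5 × 5 × 400 / 1000 = 79.5 → r_n = 79.5 kN.
Interior bolts: l_c = 90 − 27 = 63 mm → 1.5 × 63 × 5 × 400 / 1000 = 189 → r_n = 144 kN.
R_n = 2 × 79.5 + 6 × 144 = 1023 kN.
Design strength φR_n = 0.75 × 1023 = 767 kN.

767 kN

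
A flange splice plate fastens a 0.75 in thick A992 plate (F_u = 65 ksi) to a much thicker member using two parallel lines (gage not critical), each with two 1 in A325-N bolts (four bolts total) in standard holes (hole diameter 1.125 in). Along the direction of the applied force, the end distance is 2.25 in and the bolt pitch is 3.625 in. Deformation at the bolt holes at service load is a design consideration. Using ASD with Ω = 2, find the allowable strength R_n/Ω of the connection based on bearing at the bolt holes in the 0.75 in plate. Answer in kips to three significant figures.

Per bolt r_n = 1.2 l_c t F_u ≤ 2.4 d t F_u; upper limit = 2.4 × 1 × 0.75 × 65 = 117 kips.
Edge bolt: l_c = 2.25 − 1.125/2 = 1.688 in → 1.2 × 1.688 × 0.75 × 65 = 98.72 → r_n = 98.72 kips.
Interior bolts: l_c = 3.625 − 1.125 = 2.5 in → 1.2 × 2.5 × 0.75 × 65 = 146.2 → r_n = 117 kips.
R_n = 2 × 98.72 + 2 × 117 = 431.4 kips.
Allowable strength R_n/Ω = 431.4 / 2 = 216 kips.

216 kips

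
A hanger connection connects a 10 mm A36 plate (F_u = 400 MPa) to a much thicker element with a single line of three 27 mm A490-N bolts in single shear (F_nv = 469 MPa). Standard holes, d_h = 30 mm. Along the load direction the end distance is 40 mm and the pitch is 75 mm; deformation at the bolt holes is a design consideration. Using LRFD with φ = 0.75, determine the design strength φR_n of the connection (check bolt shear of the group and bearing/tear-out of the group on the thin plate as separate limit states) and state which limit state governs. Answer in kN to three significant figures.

Bolt shear: A_b = π·27²/4 = 572.6 mm²; R_n = 469 × 572.6 × 3 × 1 / 1000 = 805.6 kN → 0.75 × 805.6 = 604 kN.
Bearing (1.2 l_c t F_u ≤ 2.4 d t F_u): upper limit = 2.4·27·10·400 / 1000 = 259.2 kN.
  Edge l_c = 40 − 30/2 = 25 → r_n = 120 kN; interior l_c = 75 − 30 = 45 → r_n = 216 kN.
  R_n,bearing = 1·120 + 2·216 = 552 kN → 0.75 × 552 = 414 kN.
Bearing governs: 414 kN.

414 kN (bearing governs)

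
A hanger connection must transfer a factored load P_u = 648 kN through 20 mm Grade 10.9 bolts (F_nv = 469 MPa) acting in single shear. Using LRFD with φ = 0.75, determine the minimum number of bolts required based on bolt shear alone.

A_b = π·20²/4 = 314.2 mm².
Per-bolt design strength φR_n = 0.75 × 469 × 314.2 × 1 / 1000 = 110.5 kN.
n ≥ 648 / 110.5 = 5.864 → use 6 bolts.

6 bolts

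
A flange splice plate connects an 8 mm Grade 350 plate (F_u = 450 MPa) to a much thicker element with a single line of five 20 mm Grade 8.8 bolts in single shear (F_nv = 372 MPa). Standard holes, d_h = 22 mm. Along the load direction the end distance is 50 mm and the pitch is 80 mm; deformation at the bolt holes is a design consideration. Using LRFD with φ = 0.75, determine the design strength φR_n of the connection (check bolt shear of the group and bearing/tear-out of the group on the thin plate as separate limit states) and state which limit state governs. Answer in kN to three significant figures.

Bolt shear: A_b = π·20²/4 = 314.2 mm²; R_n = 372 × 314.2 × 5 × 1 / 1000 = 584.3 kN → 0.75 × 584.3 = 438 kN.
Bearing (1.2 l_c t F_u ≤ 2.4 d t F_u): upper limit = 2.4·20·8·450 / 1000 = 172.8 kN.
  Edge l_c = 50 − 22/2 = 39 → r_n = 168.5 kN; interior l_c = 80 − 22 = 58 → r_n = 172.8 kN.
  R_n,bearing = 1·168.5 + 4·172.8 = 859.7 kN → 0.75 × 859.7 = 645 kN.
Bolt shear governs: 438 kN.

438 kN (bolt shear governs)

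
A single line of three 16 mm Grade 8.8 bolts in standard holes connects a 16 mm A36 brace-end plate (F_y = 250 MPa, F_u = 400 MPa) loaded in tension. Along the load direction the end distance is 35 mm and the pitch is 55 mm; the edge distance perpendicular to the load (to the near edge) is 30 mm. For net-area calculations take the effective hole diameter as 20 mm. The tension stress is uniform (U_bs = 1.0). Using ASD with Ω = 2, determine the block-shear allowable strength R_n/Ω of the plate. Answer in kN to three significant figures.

238 kN

Shear plane L_v = 35 + 2·55 = 145 mm; A_gv = 145 × 16 = 2320 mm².
A_nv = (145 − 2.5·20) × 16 = 1520 mm².
A_nt = (30 − 0.5·20) × 16 = 320 mm².
0.6 F_u A_nv = 364.8 kN; 0.6 F_y A_gv = 348 kN → shear yielding governs the shear term.
R_n = 348 + 1.0 × 400 × 320 / 1000 = 476 kN.
Allowable strength R_n/Ω = 476 / 2 = 238 kN.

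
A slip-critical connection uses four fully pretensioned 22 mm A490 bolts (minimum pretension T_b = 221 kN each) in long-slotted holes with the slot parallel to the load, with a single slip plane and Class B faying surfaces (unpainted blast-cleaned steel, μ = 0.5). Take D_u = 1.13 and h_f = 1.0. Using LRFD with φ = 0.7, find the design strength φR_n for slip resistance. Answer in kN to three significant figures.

350 kN

R_n = μ · D_u · h_f · T_b · n_s · n_b = 0.5 × 1.13 × 1.0 × 221 × 1 × 4 = 499.5 kN.
Design strength φR_n = 0.7 × 499.5 = 350 kN.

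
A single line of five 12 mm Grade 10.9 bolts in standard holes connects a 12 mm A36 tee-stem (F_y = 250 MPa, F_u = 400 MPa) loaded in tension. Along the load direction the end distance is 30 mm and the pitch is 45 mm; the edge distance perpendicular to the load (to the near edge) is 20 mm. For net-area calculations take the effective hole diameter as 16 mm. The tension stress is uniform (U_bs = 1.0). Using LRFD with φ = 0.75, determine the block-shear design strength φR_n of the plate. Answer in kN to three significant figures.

327 kN

Shear plane L_v = 30 + 4·45 = 210 mm; A_gv = 210 × 12 = 2520 mm².
A_nv = (210 − 4.5·16) × 12 = 1656 mm².
A_nt = (20 − 0.5·16) × 12 = 144 mm².
0.6 F_u A_nv = 397.4 kN; 0.6 F_y A_gv = 378 kN → shear yielding governs the shear term.
R_n = 378 + 1.0 × 400 × 144 / 1000 = 435.6 kN.
Design strength φR_n = 0.75 × 435.6 = 327 kN.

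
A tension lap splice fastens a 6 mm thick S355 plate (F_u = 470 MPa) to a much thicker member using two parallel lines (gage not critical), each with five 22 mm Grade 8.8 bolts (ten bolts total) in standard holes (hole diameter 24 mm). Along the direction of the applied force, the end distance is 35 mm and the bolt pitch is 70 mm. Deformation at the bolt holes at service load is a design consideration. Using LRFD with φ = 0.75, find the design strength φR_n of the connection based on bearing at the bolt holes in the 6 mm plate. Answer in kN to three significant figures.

Per bolt r_n = 1.2 l_c t F_u ≤ 2.4 d t F_u; upper limit = 2.4 × 22 × 6 × 470 / 1000 = 148.9 kN.
Edge bolt: l_c = 35 − 24/2 = 23 mm → 1.2 × 23 × 6 × 470 / 1000 = 77.83 → r_n = 77.83 kN.
Interior bolts: l_c = 70 − 24 = 46 mm → 1.2 × 46 × 6 × 470 / 1000 = 155.7 → r_n = 148.9 kN.
R_n = 2 × 77.83 + 8 × 148.9 = 1347 kN.
Design strength φR_n = 0.75 × 1347 = 1010 kN.

1010 kN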